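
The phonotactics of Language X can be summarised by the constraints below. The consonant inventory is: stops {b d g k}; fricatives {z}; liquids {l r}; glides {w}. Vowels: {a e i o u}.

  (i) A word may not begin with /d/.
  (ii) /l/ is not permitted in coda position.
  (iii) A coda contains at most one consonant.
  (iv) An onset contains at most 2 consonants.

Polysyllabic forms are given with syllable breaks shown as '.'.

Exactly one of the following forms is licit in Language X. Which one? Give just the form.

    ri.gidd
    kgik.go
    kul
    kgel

ri.gidd — violates constraint (iii): syllable 2 coda /dd/ has 2 consonants (> 1) → illicit
kgik.go — σ1 onset /kg/ (2C), coda /k/ ok; σ2 onset /g/, coda /∅/ ok → licit
kul — violates constraint (ii): syllable 1 coda contains /l/ → illicit
kgel — violates constraint (ii): syllable 1 coda contains /l/ → illicit

kgik.go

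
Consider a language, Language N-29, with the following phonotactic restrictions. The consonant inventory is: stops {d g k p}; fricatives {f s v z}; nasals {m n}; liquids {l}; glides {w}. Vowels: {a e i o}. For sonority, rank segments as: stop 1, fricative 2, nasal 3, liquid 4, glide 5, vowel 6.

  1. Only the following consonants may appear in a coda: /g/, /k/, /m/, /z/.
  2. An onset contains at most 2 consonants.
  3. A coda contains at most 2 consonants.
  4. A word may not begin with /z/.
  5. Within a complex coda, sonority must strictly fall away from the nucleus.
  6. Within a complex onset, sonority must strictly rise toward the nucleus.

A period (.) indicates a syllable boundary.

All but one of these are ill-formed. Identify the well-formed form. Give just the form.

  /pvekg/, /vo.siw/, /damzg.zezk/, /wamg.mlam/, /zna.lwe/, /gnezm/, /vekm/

/wamg.mlam/

/pvekg/ — violates constraint 5: syllable 1 coda /kg/: /k/ (stop, 1) → /g/ (stop, 1) does not fall → ill-formed
/vo.siw/ — violates constraint 1: syllable 2 coda contains /w/, which is not a licensed coda consonant → ill-formed
/damzg.zezk/ — violates constraint 3: syllable 1 coda /mzg/ has 3 consonants (> 2) → ill-formed
/wamg.mlam/ — σ1 onset /w/, coda /mg/ (3→1 falls) ok; σ2 onset /ml/ (3→4 rises), coda /m/ ok → well-formed
/zna.lwe/ — violates constraint 4: word begins with /z/ → ill-formed
/gnezm/ — violates constraint 5: syllable 1 coda /zm/: /z/ (fricative, 2) → /m/ (nasal, 3) does not fall → ill-formed
/vekm/ — violates constraint 5: syllable 1 coda /km/: /k/ (stop, 1) → /m/ (nasal, 3) does not fall → ill-formed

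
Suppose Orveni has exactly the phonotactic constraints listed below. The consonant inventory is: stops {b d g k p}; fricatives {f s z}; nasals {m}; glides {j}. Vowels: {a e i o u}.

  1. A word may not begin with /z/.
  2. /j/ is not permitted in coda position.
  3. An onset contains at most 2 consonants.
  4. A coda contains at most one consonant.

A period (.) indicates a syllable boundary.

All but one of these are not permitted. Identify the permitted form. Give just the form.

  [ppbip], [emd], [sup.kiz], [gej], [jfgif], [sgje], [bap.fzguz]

[ppbip] — violates constraint 3: syllable 1 onset /ppb/ has 3 consonants (> 2) → not permitted
[emd] — violates constraint 4: syllable 1 coda /md/ has 2 consonants (> 1) → not permitted
[sup.kiz] — σ1 onset /s/, coda /p/ ok; σ2 onset /k/, coda /z/ ok → permitted
[gej] — violates constraint 2: syllable 1 coda contains /j/ → not permitted
[jfgif] — violates constraint 3: syllable 1 onset /jfg/ has 3 consonants (> 2) → not permitted
[sgje] — violates constraint 3: syllable 1 onset /sgj/ has 3 consonants (> 2) → not permitted
[bap.fzguz] — violates constraint 3: syllable 2 onset /fzg/ has 3 consonants (> 2) → not permitted

[sup.kiz]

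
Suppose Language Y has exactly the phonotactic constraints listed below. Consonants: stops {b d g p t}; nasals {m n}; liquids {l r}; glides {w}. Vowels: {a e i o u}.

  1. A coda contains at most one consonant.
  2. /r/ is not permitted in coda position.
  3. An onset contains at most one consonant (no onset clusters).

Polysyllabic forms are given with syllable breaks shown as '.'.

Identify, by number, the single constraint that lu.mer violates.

lu.mer: syllable 2 coda contains /r/.
This is a violation of constraint 2: "/r/ is not permitted in coda position."
The remaining constraints (1, 3) are satisfied.

2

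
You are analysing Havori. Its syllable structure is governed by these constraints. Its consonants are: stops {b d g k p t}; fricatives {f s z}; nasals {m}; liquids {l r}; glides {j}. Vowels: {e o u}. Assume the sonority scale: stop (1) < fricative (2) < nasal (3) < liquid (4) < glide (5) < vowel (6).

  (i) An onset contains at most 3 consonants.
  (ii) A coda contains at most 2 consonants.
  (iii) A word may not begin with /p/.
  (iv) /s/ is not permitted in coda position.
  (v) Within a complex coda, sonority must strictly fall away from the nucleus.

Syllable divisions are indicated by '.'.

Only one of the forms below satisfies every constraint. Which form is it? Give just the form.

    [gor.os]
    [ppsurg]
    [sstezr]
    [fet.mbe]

[gor.os] — violates constraint (iv): syllable 2 coda contains /s/ → phonotactically illegal
[ppsurg] — violates constraint (iii): word begins with /p/ → phonotactically illegal
[sstezr] — violates constraint (v): syllable 1 coda /zr/: /z/ (fricative, 2) → /r/ (liquid, 4) does not fall → phonotactically illegal
[fet.mbe] — σ1 onset /f/, coda /t/ ok; σ2 onset /mb/ (2C), coda /∅/ ok → phonotactically legal

[fet.mbe]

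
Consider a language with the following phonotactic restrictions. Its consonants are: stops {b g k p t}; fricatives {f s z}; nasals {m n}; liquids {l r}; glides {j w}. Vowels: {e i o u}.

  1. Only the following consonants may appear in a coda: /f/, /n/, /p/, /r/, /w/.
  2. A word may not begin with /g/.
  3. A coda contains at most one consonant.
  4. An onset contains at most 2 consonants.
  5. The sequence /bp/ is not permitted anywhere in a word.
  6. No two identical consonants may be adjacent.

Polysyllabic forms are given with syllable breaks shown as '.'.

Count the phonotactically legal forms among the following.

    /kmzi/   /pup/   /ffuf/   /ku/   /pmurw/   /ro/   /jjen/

/kmzi/ — violates constraint 4: syllable 1 onset /kmz/ has 3 consonants (> 2) → phonotactically illegal
/pup/ — σ1 onset /p/, coda /p/ ok → phonotactically legal
/ffuf/ — violates constraint 6: adjacent identical consonants /ff/ → phonotactically illegal
/ku/ — σ1 onset /k/, coda /∅/ ok → phonotactically legal
/pmurw/ — violates constraint 3: syllable 1 coda /rw/ has 2 consonants (> 1) → phonotactically illegal
/ro/ — σ1 onset /r/, coda /∅/ ok → phonotactically legal
/jjen/ — violates constraint 6: adjacent identical consonants /jj/ → phonotactically illegal
Phonotactically legal: /pup/, /ku/, /ro/ → 3.

3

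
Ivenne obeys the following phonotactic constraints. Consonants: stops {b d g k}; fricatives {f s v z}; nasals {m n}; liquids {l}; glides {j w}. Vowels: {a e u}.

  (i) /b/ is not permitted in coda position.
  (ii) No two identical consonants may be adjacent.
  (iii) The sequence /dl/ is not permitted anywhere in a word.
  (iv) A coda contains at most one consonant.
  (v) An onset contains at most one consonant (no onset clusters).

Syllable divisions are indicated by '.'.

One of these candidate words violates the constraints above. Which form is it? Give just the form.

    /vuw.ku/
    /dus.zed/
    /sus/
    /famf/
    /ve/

/vuw.ku/ — σ1 onset /v/, coda /w/ ok; σ2 onset /k/, coda /∅/ ok → well-formed
/dus.zed/ — σ1 onset /d/, coda /s/ ok; σ2 onset /z/, coda /d/ ok → well-formed
/sus/ — σ1 onset /s/, coda /s/ ok → well-formed
/famf/ — violates constraint (iv): syllable 1 coda /mf/ has 2 consonants (> 1) → ill-formed
/ve/ — σ1 onset /v/, coda /∅/ ok → well-formed

/famf/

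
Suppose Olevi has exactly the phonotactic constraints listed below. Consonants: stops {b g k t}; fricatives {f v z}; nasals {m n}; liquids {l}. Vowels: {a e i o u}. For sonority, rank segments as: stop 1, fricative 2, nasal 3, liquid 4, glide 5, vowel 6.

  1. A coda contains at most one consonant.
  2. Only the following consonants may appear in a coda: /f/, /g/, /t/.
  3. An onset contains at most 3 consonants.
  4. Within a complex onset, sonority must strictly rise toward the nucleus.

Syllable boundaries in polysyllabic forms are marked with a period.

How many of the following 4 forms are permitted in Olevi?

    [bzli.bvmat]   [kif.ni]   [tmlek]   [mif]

[bzli.bvmat] — σ1 onset /bzl/ (1→2→4 rises), coda /∅/ ok; σ2 onset /bvm/ (1→2→3 rises), coda /t/ ok → permitted
[kif.ni] — σ1 onset /k/, coda /f/ ok; σ2 onset /n/, coda /∅/ ok → permitted
[tmlek] — violates constraint 2: syllable 1 coda contains /k/, which is not a licensed coda consonant → not permitted
[mif] — σ1 onset /m/, coda /f/ ok → permitted
Permitted: [bzli.bvmat], [kif.ni], [mif] → 3.

3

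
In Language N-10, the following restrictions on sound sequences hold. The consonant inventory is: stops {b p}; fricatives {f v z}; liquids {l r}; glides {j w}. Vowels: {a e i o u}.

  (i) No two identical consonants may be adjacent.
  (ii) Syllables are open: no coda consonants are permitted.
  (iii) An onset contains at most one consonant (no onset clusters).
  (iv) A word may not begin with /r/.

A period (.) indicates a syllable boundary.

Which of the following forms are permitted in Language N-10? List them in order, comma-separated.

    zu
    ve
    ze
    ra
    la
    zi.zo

zu, ve, ze, la, zi.zo

zu — σ1 onset /z/, coda /∅/ ok → permitted
ve — σ1 onset /v/, coda /∅/ ok → permitted
ze — σ1 onset /z/, coda /∅/ ok → permitted
ra — violates constraint (iv): word begins with /r/ → not permitted
la — σ1 onset /l/, coda /∅/ ok → permitted
zi.zo — σ1 onset /z/, coda /∅/ ok; σ2 onset /z/, coda /∅/ ok → permitted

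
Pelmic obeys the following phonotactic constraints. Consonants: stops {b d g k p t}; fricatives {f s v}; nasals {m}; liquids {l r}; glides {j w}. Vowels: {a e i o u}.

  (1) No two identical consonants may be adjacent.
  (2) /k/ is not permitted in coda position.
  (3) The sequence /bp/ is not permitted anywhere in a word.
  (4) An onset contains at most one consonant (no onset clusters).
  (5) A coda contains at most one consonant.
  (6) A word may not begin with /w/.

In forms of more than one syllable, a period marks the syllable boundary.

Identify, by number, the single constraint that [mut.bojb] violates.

5

[mut.bojb]: syllable 2 coda /jb/ has 2 consonants (> 1).
This is a violation of constraint 5: "A coda contains at most one consonant."
The remaining constraints (1, 2, 3, 4, 6) are satisfied.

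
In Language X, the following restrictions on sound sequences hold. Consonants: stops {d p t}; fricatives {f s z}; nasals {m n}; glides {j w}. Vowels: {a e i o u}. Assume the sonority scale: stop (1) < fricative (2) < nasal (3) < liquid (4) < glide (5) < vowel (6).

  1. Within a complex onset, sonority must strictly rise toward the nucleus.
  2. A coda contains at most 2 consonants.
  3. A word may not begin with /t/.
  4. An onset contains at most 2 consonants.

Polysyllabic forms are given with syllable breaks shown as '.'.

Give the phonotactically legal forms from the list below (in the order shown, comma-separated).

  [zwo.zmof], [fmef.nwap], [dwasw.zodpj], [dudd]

[zwo.zmof] — σ1 onset /zw/ (2→5 rises), coda /∅/ ok; σ2 onset /zm/ (2→3 rises), coda /f/ ok → phonotactically legal
[fmef.nwap] — σ1 onset /fm/ (2→3 rises), coda /f/ ok; σ2 onset /nw/ (3→5 rises), coda /p/ ok → phonotactically legal
[dwasw.zodpj] — violates constraint 2: syllable 2 coda /dpj/ has 3 consonants (> 2) → phonotactically illegal
[dudd] — σ1 onset /d/, coda /dd/ (2C) ok → phonotactically legal

[zwo.zmof], [fmef.nwap], [dudd]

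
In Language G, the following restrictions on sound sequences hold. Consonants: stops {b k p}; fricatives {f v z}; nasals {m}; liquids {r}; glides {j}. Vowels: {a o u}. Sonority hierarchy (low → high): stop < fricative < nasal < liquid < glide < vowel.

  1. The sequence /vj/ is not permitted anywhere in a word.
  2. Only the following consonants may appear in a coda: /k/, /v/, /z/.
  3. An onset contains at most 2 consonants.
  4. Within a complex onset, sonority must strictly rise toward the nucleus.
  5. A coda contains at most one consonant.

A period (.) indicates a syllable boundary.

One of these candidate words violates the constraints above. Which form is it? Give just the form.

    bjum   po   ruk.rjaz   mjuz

bjum — violates constraint 2: syllable 1 coda contains /m/, which is not a licensed coda consonant → illicit
po — σ1 onset /p/, coda /∅/ ok → licit
ruk.rjaz — σ1 onset /r/, coda /k/ ok; σ2 onset /rj/ (4→5 rises), coda /z/ ok → licit
mjuz — σ1 onset /mj/ (3→5 rises), coda /z/ ok → licit

bjum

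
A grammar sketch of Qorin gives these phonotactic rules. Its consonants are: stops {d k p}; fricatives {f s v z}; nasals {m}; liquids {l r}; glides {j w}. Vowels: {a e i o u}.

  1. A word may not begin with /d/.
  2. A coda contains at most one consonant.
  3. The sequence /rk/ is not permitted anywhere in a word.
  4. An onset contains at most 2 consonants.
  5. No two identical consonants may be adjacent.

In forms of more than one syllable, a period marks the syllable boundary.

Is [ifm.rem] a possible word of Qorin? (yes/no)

[ifm.rem] — violates constraint 2: syllable 1 coda /fm/ has 2 consonants (> 1) → not permitted

no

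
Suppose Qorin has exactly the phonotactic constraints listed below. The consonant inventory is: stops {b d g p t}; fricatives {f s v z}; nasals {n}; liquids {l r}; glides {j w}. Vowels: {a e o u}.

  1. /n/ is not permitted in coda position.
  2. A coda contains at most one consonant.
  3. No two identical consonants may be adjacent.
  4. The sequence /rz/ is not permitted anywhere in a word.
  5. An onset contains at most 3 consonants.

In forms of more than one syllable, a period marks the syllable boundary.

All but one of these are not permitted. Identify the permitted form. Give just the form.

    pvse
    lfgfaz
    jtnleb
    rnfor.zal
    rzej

pvse

pvse — σ1 onset /pvs/ (3C), coda /∅/ ok → permitted
lfgfaz — violates constraint 5: syllable 1 onset /lfgf/ has 4 consonants (> 3) → not permitted
jtnleb — violates constraint 5: syllable 1 onset /jtnl/ has 4 consonants (> 3) → not permitted
rnfor.zal — violates constraint 4: contains banned sequence /rz/ → not permitted
rzej — violates constraint 4: contains banned sequence /rz/ → not permitted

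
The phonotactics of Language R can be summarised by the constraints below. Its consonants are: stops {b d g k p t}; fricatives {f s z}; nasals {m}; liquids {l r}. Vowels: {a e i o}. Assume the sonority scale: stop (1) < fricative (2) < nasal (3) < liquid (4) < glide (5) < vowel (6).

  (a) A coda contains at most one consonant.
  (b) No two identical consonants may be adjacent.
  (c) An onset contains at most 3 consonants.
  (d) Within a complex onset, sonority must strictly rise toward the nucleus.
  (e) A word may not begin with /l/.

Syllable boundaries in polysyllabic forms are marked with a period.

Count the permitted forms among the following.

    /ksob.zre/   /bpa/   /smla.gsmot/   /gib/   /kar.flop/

4

/ksob.zre/ — σ1 onset /ks/ (1→2 rises), coda /b/ ok; σ2 onset /zr/ (2→4 rises), coda /∅/ ok → permitted
/bpa/ — violates constraint (d): syllable 1 onset /bp/: /b/ (stop, 1) → /p/ (stop, 1) does not rise → not permitted
/smla.gsmot/ — σ1 onset /sml/ (2→3→4 rises), coda /∅/ ok; σ2 onset /gsm/ (1→2→3 rises), coda /t/ ok → permitted
/gib/ — σ1 onset /g/, coda /b/ ok → permitted
/kar.flop/ — σ1 onset /k/, coda /r/ ok; σ2 onset /fl/ (2→4 rises), coda /p/ ok → permitted
Permitted: /ksob.zre/, /smla.gsmot/, /gib/, /kar.flop/ → 4.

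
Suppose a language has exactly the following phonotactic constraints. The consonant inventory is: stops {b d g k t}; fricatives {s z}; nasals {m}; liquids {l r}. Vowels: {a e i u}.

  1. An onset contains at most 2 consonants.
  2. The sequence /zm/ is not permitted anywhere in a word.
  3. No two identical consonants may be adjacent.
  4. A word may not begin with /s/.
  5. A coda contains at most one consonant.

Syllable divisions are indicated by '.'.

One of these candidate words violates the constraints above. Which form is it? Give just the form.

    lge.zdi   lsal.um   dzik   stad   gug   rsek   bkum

lge.zdi — σ1 onset /lg/ (2C), coda /∅/ ok; σ2 onset /zd/ (2C), coda /∅/ ok → phonotactically legal
lsal.um — σ1 onset /ls/ (2C), coda /l/ ok; σ2 onset /∅/, coda /m/ ok → phonotactically legal
dzik — σ1 onset /dz/ (2C), coda /k/ ok → phonotactically legal
stad — violates constraint 4: word begins with /s/ → phonotactically illegal
gug — σ1 onset /g/, coda /g/ ok → phonotactically legal
rsek — σ1 onset /rs/ (2C), coda /k/ ok → phonotactically legal
bkum — σ1 onset /bk/ (2C), coda /m/ ok → phonotactically legal

stad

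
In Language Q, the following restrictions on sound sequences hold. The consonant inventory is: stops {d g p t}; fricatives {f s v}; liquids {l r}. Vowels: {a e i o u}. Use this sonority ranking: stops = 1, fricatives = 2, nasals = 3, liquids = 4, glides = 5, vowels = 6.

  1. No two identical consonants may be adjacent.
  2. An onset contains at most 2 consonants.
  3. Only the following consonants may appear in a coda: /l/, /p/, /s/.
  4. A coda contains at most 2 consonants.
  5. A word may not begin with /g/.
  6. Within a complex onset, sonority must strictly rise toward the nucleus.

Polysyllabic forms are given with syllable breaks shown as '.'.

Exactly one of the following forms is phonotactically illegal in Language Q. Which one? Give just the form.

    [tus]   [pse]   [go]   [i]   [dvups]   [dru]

[go]

[tus] — σ1 onset /t/, coda /s/ ok → phonotactically legal
[pse] — σ1 onset /ps/ (1→2 rises), coda /∅/ ok → phonotactically legal
[go] — violates constraint 5: word begins with /g/ → phonotactically illegal
[i] — σ1 onset /∅/, coda /∅/ ok → phonotactically legal
[dvups] — σ1 onset /dv/ (1→2 rises), coda /ps/ (2C) ok → phonotactically legal
[dru] — σ1 onset /dr/ (1→4 rises), coda /∅/ ok → phonotactically legal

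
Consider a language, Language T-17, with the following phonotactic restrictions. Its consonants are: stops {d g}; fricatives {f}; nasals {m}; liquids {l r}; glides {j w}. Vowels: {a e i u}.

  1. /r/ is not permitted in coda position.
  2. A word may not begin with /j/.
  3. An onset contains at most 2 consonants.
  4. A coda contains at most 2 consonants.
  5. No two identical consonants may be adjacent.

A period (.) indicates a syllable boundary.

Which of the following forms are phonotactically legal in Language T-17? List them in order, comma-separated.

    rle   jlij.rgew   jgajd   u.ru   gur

rle, u.ru

rle — σ1 onset /rl/ (2C), coda /∅/ ok → phonotactically legal
jlij.rgew — violates constraint 2: word begins with /j/ → phonotactically illegal
jgajd — violates constraint 2: word begins with /j/ → phonotactically illegal
u.ru — σ1 onset /∅/, coda /∅/ ok; σ2 onset /r/, coda /∅/ ok → phonotactically legal
gur — violates constraint 1: syllable 1 coda contains /r/ → phonotactically illegal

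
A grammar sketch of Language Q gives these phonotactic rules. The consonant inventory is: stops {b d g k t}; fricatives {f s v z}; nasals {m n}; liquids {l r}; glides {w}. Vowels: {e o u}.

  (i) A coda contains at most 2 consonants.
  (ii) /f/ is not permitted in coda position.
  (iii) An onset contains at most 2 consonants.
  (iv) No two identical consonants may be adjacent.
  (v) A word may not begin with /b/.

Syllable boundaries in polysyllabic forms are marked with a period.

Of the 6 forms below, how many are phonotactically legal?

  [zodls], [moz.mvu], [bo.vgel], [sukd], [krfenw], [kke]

[zodls] — violates constraint (i): syllable 1 coda /dls/ has 3 consonants (> 2) → phonotactically illegal
[moz.mvu] — σ1 onset /m/, coda /z/ ok; σ2 onset /mv/ (2C), coda /∅/ ok → phonotactically legal
[bo.vgel] — violates constraint (v): word begins with /b/ → phonotactically illegal
[sukd] — σ1 onset /s/, coda /kd/ (2C) ok → phonotactically legal
[krfenw] — violates constraint (iii): syllable 1 onset /krf/ has 3 consonants (> 2) → phonotactically illegal
[kke] — violates constraint (iv): adjacent identical consonants /kk/ → phonotactically illegal
Phonotactically legal: [moz.mvu], [sukd] → 2.

2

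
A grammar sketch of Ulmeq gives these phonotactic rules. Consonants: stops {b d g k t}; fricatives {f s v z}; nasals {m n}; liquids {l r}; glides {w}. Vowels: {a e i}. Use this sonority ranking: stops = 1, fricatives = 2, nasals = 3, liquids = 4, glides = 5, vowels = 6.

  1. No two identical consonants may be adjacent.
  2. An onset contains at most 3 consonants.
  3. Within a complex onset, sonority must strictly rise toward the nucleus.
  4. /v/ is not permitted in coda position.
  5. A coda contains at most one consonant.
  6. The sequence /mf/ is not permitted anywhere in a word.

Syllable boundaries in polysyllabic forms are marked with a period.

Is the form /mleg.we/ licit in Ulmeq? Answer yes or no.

yes

/mleg.we/ — σ1 onset /ml/ (3→4 rises), coda /g/ ok; σ2 onset /w/, coda /∅/ ok → licit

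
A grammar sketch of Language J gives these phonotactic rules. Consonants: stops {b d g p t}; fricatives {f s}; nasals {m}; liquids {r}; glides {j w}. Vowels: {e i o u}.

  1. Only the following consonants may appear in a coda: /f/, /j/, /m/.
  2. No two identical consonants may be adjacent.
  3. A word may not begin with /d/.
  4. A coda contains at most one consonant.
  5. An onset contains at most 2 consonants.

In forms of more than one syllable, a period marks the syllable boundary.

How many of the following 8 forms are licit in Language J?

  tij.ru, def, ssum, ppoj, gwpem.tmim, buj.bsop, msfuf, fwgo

tij.ru — σ1 onset /t/, coda /j/ ok; σ2 onset /r/, coda /∅/ ok → licit
def — violates constraint 3: word begins with /d/ → illicit
ssum — violates constraint 2: adjacent identical consonants /ss/ → illicit
ppoj — violates constraint 2: adjacent identical consonants /pp/ → illicit
gwpem.tmim — violates constraint 5: syllable 1 onset /gwp/ has 3 consonants (> 2) → illicit
buj.bsop — violates constraint 1: syllable 2 coda contains /p/, which is not a licensed coda consonant → illicit
msfuf — violates constraint 5: syllable 1 onset /msf/ has 3 consonants (> 2) → illicit
fwgo — violates constraint 5: syllable 1 onset /fwg/ has 3 consonants (> 2) → illicit
Licit: tij.ru → 1.

1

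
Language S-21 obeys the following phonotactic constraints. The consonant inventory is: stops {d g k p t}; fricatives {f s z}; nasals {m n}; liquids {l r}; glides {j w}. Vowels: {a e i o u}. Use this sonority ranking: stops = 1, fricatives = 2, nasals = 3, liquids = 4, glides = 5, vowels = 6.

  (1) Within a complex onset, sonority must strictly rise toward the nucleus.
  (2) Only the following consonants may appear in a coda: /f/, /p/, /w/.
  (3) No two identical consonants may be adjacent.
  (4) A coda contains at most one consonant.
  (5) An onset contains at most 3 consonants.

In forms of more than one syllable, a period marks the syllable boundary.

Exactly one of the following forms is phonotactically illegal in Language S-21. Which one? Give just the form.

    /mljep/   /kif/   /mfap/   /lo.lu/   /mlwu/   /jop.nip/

/mfap/

/mljep/ — σ1 onset /mlj/ (3→4→5 rises), coda /p/ ok → phonotactically legal
/kif/ — σ1 onset /k/, coda /f/ ok → phonotactically legal
/mfap/ — violates constraint 1: syllable 1 onset /mf/: /m/ (nasal, 3) → /f/ (fricative, 2) does not rise → phonotactically illegal
/lo.lu/ — σ1 onset /l/, coda /∅/ ok; σ2 onset /l/, coda /∅/ ok → phonotactically legal
/mlwu/ — σ1 onset /mlw/ (3→4→5 rises), coda /∅/ ok → phonotactically legal
/jop.nip/ — σ1 onset /j/, coda /p/ ok; σ2 onset /n/, coda /p/ ok → phonotactically legal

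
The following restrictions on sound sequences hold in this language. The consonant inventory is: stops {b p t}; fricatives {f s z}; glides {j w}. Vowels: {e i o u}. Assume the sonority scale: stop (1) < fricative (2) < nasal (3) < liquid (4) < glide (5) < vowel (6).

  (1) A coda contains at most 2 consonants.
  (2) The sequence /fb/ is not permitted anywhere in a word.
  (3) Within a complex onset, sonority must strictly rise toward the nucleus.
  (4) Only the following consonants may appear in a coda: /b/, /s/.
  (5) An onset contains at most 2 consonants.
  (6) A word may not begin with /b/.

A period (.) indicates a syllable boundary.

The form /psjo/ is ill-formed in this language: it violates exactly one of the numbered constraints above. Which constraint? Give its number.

5

/psjo/: syllable 1 onset /psj/ has 3 consonants (> 2).
This is a violation of constraint 5: "An onset contains at most 2 consonants."
The remaining constraints (1, 2, 3, 4, 6) are satisfied.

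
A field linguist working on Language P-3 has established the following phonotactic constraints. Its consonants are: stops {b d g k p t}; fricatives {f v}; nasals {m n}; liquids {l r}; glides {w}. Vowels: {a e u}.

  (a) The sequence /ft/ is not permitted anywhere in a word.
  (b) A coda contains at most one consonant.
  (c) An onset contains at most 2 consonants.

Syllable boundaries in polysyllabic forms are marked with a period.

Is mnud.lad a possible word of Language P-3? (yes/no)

yes

mnud.lad — σ1 onset /mn/ (2C), coda /d/ ok; σ2 onset /l/, coda /d/ ok → permitted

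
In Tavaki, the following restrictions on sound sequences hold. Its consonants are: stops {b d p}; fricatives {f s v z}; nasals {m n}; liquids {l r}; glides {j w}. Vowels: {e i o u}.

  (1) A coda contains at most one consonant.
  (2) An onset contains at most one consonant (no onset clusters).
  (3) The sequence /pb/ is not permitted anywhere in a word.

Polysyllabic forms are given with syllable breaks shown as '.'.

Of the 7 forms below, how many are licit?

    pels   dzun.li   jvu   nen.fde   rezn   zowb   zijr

0

pels — violates constraint 1: syllable 1 coda /ls/ has 2 consonants (> 1) → illicit
dzun.li — violates constraint 2: syllable 1 onset /dz/ has 2 consonants (> 1) → illicit
jvu — violates constraint 2: syllable 1 onset /jv/ has 2 consonants (> 1) → illicit
nen.fde — violates constraint 2: syllable 2 onset /fd/ has 2 consonants (> 1) → illicit
rezn — violates constraint 1: syllable 1 coda /zn/ has 2 consonants (> 1) → illicit
zowb — violates constraint 1: syllable 1 coda /wb/ has 2 consonants (> 1) → illicit
zijr — violates constraint 1: syllable 1 coda /jr/ has 2 consonants (> 1) → illicit
No form is licit → 0.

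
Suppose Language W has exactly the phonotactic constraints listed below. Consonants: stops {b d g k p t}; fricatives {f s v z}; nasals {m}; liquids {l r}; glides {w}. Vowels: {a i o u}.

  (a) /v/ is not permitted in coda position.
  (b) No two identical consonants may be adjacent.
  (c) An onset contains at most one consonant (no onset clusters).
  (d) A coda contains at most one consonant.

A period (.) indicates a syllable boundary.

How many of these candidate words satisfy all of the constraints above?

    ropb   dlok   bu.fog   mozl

ropb — violates constraint (d): syllable 1 coda /pb/ has 2 consonants (> 1) → ill-formed
dlok — violates constraint (c): syllable 1 onset /dl/ has 2 consonants (> 1) → ill-formed
bu.fog — σ1 onset /b/, coda /∅/ ok; σ2 onset /f/, coda /g/ ok → well-formed
mozl — violates constraint (d): syllable 1 coda /zl/ has 2 consonants (> 1) → ill-formed
Well-formed: bu.fog → 1.

1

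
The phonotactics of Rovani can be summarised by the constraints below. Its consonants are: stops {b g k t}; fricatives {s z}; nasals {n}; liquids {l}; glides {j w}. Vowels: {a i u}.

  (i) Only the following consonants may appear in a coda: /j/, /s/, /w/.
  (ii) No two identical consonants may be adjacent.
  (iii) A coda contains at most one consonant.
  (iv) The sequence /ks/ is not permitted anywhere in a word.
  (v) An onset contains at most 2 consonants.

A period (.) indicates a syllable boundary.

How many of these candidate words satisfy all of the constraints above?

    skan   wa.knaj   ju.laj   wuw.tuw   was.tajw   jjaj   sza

skan — violates constraint (i): syllable 1 coda contains /n/, which is not a licensed coda consonant → illicit
wa.knaj — σ1 onset /w/, coda /∅/ ok; σ2 onset /kn/ (2C), coda /j/ ok → licit
ju.laj — σ1 onset /j/, coda /∅/ ok; σ2 onset /l/, coda /j/ ok → licit
wuw.tuw — σ1 onset /w/, coda /w/ ok; σ2 onset /t/, coda /w/ ok → licit
was.tajw — violates constraint (iii): syllable 2 coda /jw/ has 2 consonants (> 1) → illicit
jjaj — violates constraint (ii): adjacent identical consonants /jj/ → illicit
sza — σ1 onset /sz/ (2C), coda /∅/ ok → licit
Licit: wa.knaj, ju.laj, wuw.tuw, sza → 4.

4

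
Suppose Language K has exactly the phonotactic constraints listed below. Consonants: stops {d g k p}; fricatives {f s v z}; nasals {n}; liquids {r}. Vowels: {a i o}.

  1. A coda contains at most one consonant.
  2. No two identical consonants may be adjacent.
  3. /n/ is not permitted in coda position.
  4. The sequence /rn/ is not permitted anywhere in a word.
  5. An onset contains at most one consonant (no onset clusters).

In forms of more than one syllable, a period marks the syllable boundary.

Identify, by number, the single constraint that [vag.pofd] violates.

[vag.pofd]: syllable 2 coda /fd/ has 2 consonants (> 1).
This is a violation of constraint 1: "A coda contains at most one consonant."
The remaining constraints (2, 3, 4, 5) are satisfied.

1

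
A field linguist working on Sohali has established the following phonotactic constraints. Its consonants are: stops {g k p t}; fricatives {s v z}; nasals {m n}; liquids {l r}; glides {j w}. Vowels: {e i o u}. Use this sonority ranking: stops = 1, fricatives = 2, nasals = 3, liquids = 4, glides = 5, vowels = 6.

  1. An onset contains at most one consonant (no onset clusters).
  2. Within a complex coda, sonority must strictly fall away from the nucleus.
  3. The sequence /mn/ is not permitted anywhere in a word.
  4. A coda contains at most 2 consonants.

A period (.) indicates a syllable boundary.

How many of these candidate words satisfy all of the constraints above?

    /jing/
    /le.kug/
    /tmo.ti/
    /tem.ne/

/jing/ — σ1 onset /j/, coda /ng/ (3→1 falls) ok → well-formed
/le.kug/ — σ1 onset /l/, coda /∅/ ok; σ2 onset /k/, coda /g/ ok → well-formed
/tmo.ti/ — violates constraint 1: syllable 1 onset /tm/ has 2 consonants (> 1) → ill-formed
/tem.ne/ — violates constraint 3: contains banned sequence /mn/ → ill-formed
Well-formed: /jing/, /le.kug/ → 2.

2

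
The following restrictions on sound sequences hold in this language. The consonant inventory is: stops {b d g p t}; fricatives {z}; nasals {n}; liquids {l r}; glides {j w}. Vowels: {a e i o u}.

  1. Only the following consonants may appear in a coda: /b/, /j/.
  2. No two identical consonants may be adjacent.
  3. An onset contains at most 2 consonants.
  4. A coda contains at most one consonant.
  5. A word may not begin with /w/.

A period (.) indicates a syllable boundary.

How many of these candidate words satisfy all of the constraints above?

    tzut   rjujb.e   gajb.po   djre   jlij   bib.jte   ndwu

2

tzut — violates constraint 1: syllable 1 coda contains /t/, which is not a licensed coda consonant → not permitted
rjujb.e — violates constraint 4: syllable 1 coda /jb/ has 2 consonants (> 1) → not permitted
gajb.po — violates constraint 4: syllable 1 coda /jb/ has 2 consonants (> 1) → not permitted
djre — violates constraint 3: syllable 1 onset /djr/ has 3 consonants (> 2) → not permitted
jlij — σ1 onset /jl/ (2C), coda /j/ ok → permitted
bib.jte — σ1 onset /b/, coda /b/ ok; σ2 onset /jt/ (2C), coda /∅/ ok → permitted
ndwu — violates constraint 3: syllable 1 onset /ndw/ has 3 consonants (> 2) → not permitted
Permitted: jlij, bib.jte → 2.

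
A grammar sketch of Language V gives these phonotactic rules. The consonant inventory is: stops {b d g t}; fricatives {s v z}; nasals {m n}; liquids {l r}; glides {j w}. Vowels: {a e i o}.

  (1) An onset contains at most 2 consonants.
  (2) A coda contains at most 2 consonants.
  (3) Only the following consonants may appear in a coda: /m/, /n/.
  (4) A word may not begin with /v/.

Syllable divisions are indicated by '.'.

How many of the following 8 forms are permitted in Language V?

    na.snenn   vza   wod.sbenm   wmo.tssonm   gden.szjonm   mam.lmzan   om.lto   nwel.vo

na.snenn — σ1 onset /n/, coda /∅/ ok; σ2 onset /sn/ (2C), coda /nn/ (2C) ok → permitted
vza — violates constraint 4: word begins with /v/ → not permitted
wod.sbenm — violates constraint 3: syllable 1 coda contains /d/, which is not a licensed coda consonant → not permitted
wmo.tssonm — violates constraint 1: syllable 2 onset /tss/ has 3 consonants (> 2) → not permitted
gden.szjonm — violates constraint 1: syllable 2 onset /szj/ has 3 consonants (> 2) → not permitted
mam.lmzan — violates constraint 1: syllable 2 onset /lmz/ has 3 consonants (> 2) → not permitted
om.lto — σ1 onset /∅/, coda /m/ ok; σ2 onset /lt/ (2C), coda /∅/ ok → permitted
nwel.vo — violates constraint 3: syllable 1 coda contains /l/, which is not a licensed coda consonant → not permitted
Permitted: na.snenn, om.lto → 2.

2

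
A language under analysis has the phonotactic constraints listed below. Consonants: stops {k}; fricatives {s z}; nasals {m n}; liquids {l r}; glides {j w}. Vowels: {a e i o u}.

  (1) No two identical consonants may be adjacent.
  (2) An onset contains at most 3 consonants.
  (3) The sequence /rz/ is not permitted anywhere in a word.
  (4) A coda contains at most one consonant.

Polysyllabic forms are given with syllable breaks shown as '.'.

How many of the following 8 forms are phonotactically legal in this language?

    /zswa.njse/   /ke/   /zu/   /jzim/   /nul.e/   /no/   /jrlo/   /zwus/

/zswa.njse/ — σ1 onset /zsw/ (3C), coda /∅/ ok; σ2 onset /njs/ (3C), coda /∅/ ok → phonotactically legal
/ke/ — σ1 onset /k/, coda /∅/ ok → phonotactically legal
/zu/ — σ1 onset /z/, coda /∅/ ok → phonotactically legal
/jzim/ — σ1 onset /jz/ (2C), coda /m/ ok → phonotactically legal
/nul.e/ — σ1 onset /n/, coda /l/ ok; σ2 onset /∅/, coda /∅/ ok → phonotactically legal
/no/ — σ1 onset /n/, coda /∅/ ok → phonotactically legal
/jrlo/ — σ1 onset /jrl/ (3C), coda /∅/ ok → phonotactically legal
/zwus/ — σ1 onset /zw/ (2C), coda /s/ ok → phonotactically legal
Phonotactically legal: /zswa.njse/, /ke/, /zu/, /jzim/, /nul.e/, /no/, /jrlo/, /zwus/ → 8.

8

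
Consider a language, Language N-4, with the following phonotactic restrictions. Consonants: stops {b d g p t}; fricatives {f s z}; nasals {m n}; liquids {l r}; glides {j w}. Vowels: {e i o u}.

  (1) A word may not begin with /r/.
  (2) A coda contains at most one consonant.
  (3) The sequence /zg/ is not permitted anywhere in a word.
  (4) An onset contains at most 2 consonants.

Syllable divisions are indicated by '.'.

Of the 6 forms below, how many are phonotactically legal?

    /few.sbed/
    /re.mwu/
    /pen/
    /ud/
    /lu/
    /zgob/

4

/few.sbed/ — σ1 onset /f/, coda /w/ ok; σ2 onset /sb/ (2C), coda /d/ ok → phonotactically legal
/re.mwu/ — violates constraint 1: word begins with /r/ → phonotactically illegal
/pen/ — σ1 onset /p/, coda /n/ ok → phonotactically legal
/ud/ — σ1 onset /∅/, coda /d/ ok → phonotactically legal
/lu/ — σ1 onset /l/, coda /∅/ ok → phonotactically legal
/zgob/ — violates constraint 3: contains banned sequence /zg/ → phonotactically illegal
Phonotactically legal: /few.sbed/, /pen/, /ud/, /lu/ → 4.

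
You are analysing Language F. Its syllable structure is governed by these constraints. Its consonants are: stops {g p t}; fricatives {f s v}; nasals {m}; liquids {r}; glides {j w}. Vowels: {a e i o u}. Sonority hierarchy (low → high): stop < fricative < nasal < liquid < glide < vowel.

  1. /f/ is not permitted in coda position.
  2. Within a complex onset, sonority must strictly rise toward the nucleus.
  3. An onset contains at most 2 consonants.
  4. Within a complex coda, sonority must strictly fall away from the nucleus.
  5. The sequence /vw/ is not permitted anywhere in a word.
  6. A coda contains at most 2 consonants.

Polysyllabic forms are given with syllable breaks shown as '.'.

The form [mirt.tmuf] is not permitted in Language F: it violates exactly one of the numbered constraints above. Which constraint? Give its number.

[mirt.tmuf]: syllable 2 coda contains /f/.
This is a violation of constraint 1: "/f/ is not permitted in coda position."
The remaining constraints (2, 3, 4, 5, 6) are satisfied.

1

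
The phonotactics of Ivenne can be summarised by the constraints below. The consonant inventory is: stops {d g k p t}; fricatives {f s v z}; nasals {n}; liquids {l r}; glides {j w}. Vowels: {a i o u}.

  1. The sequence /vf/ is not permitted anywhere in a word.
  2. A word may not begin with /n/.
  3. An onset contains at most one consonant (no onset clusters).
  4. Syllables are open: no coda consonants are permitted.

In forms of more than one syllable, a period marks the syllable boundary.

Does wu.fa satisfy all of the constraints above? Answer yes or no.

yes

wu.fa — σ1 onset /w/, coda /∅/ ok; σ2 onset /f/, coda /∅/ ok → permitted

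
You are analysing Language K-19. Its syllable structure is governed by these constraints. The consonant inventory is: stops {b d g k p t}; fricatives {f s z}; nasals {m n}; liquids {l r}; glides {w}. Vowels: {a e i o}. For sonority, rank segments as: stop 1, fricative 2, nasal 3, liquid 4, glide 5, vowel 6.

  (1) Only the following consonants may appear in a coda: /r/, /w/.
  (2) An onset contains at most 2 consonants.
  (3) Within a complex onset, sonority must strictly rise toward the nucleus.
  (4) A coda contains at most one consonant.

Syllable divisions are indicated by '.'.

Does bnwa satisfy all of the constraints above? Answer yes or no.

bnwa — violates constraint 2: syllable 1 onset /bnw/ has 3 consonants (> 2) → phonotactically illegal

no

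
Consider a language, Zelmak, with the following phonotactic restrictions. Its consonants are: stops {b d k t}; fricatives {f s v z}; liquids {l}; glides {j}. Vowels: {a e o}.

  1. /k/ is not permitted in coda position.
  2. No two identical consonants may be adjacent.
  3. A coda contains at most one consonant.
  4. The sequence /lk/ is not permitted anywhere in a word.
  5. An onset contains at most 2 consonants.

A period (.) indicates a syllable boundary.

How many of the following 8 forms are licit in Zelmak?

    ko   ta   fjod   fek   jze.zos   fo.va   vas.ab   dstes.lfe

6

ko — σ1 onset /k/, coda /∅/ ok → licit
ta — σ1 onset /t/, coda /∅/ ok → licit
fjod — σ1 onset /fj/ (2C), coda /d/ ok → licit
fek — violates constraint 1: syllable 1 coda contains /k/ → illicit
jze.zos — σ1 onset /jz/ (2C), coda /∅/ ok; σ2 onset /z/, coda /s/ ok → licit
fo.va — σ1 onset /f/, coda /∅/ ok; σ2 onset /v/, coda /∅/ ok → licit
vas.ab — σ1 onset /v/, coda /s/ ok; σ2 onset /∅/, coda /b/ ok → licit
dstes.lfe — violates constraint 5: syllable 1 onset /dst/ has 3 consonants (> 2) → illicit
Licit: ko, ta, fjod, jze.zos, fo.va, vas.ab → 6.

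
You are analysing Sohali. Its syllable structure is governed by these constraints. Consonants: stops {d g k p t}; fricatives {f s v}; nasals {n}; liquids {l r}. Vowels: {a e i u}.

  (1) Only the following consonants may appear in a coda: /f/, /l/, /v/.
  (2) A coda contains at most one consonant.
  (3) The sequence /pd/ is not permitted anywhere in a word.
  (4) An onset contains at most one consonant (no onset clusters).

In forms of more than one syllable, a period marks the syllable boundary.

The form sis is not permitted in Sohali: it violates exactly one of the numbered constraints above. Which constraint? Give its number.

1

sis: syllable 1 coda contains /s/, which is not a licensed coda consonant.
This is a violation of constraint 1: "Only the following consonants may appear in a coda: /f/, /l/, /v/."
The remaining constraints (2, 3, 4) are satisfied.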